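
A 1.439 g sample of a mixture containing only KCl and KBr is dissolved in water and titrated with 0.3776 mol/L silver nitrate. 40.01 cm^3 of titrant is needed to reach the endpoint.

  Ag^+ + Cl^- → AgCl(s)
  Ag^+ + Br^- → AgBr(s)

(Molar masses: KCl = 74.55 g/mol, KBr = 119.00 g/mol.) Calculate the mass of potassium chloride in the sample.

0.6018 g

n(AgNO3) = 0.04001 × 0.3776 = 0.01511 mol
Let x = n(KCl), y = n(KBr).
Titrant: 1x + 1y = 0.01511;  mass: 74.55x + 119.00y = 1.439
Solving, x = 8.073 × 10^-3 mol, y = 7.035 × 10^-3 mol
mass of KCl = 8.073 × 10^-3 × 74.55 = 0.6018 g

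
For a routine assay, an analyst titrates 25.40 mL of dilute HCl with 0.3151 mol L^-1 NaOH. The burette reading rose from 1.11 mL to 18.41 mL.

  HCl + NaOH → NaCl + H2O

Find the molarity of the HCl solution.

n(NaOH) = 0.01730 L × 0.3151 mol/L = 5.451 × 10^-3 mol
n(HCl) = 5.451 × 10^-3 mol (1:1 mole ratio)
[HCl] = 5.451 × 10^-3 mol / 0.02540 L = 0.2146 mol/L

0.2146 mol/L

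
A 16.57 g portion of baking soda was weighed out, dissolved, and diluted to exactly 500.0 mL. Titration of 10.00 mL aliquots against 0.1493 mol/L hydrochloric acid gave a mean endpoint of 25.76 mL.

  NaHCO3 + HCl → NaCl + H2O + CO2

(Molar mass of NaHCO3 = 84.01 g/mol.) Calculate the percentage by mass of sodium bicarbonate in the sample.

n(HCl) per titration = 0.02576 × 0.1493 = 3.846 × 10^-3 mol
n(NaHCO3) in each aliquot = 3.846 × 10^-3 mol (1:1 ratio)
n(NaHCO3) in the whole flask = 3.846 × 10^-3 × 500.0/10.00 = 0.1923 mol
mass of NaHCO3 = 0.1923 × 84.01 = 16.15 g
% NaHCO3 = 16.15 / 16.57 × 100 = 97.50 %

97.50 %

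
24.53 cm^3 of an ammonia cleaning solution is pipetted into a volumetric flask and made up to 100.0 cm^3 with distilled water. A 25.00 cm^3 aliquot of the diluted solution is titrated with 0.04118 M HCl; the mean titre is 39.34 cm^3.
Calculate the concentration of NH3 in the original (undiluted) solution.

NH3 + HCl → NH4Cl
n(HCl) = 0.03934 × 0.04118 = 1.620 × 10^-3 mol
n(NH3) in the aliquot = 1.620 × 10^-3 mol (1:1 ratio)
[NH3]_dilute = 1.620 × 10^-3 / 0.02500 = 0.06480 mol/L
Dilution factor = 100.0 / 24.53 = 4.077
[NH3]_stock = 0.06480 × 4.077 = 0.2642 mol/L

0.2642 M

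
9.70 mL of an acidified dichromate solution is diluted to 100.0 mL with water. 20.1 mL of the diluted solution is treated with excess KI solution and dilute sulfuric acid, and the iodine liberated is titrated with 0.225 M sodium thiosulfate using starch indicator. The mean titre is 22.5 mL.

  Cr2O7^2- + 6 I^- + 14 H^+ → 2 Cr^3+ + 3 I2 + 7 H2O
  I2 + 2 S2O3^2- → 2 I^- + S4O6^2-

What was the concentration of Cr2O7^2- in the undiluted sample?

n(S2O3^2-) = 0.0225 × 0.225 = 5.06 × 10^-3 mol
n(I2) = n(S2O3^2-)/2 = 2.53 × 10^-3 mol
From the 1:3 ratio, n(Cr2O7^2-) in the aliquot = 1/3 × 2.53 × 10^-3 = 8.44 × 10^-4 mol
[Cr2O7^2-]_dilute = 8.44 × 10^-4 / 0.0201 = 0.0420 mol/L
[Cr2O7^2-]_original = 0.0420 × 100.0/9.70 = 0.433 mol/L

0.433 M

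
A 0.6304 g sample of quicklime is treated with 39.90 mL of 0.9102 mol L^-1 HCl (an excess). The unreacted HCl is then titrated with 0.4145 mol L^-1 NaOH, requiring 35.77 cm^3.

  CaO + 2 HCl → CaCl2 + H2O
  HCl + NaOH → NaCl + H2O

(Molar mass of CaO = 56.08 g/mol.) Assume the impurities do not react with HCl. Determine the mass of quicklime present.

n(HCl) added = 0.03990 × 0.9102 = 0.03632 mol
n(NaOH) used in back-titration = 0.03577 × 0.4145 = 0.01483 mol
n(HCl) left over = 0.01483 mol (1:1 ratio)
n(HCl) consumed by analyte = 0.03632 − 0.01483 = 0.02149 mol
From the 1:2 ratio, n(CaO) = 1/2 × 0.02149 = 0.01075 mol
mass of CaO = 0.01075 × 56.08 = 0.6026 g

0.6026 g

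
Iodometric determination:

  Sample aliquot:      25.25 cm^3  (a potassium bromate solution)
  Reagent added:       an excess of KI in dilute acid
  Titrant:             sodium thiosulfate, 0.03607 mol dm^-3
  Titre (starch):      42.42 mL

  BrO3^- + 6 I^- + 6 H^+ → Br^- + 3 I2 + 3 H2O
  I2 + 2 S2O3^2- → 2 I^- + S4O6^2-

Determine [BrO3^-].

0.01010 mol/L

n(S2O3^2-) = 0.04242 × 0.03607 = 1.530 × 10^-3 mol
n(I2) = n(S2O3^2-)/2 = 7.650 × 10^-4 mol
From the 1:3 ratio, n(BrO3^-) in the aliquot = 1/3 × 7.650 × 10^-4 = 2.550 × 10^-4 mol
[BrO3^-] = 2.550 × 10^-4 / 0.02525 = 0.01010 mol/L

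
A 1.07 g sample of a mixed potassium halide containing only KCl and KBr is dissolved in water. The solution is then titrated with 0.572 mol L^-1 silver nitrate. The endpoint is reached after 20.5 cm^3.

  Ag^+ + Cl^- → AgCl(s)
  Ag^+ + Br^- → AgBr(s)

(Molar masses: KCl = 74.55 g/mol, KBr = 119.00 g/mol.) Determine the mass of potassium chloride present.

0.546 g

n(AgNO3) = 0.0205 × 0.572 = 0.0117 mol
Let x = n(KCl), y = n(KBr).
Titrant: 1x + 1y = 0.0117;  mass: 74.55x + 119.00y = 1.07
Solving, x = 7.32 × 10^-3 mol, y = 4.41 × 10^-3 mol
mass of KCl = 7.32 × 10^-3 × 74.55 = 0.546 g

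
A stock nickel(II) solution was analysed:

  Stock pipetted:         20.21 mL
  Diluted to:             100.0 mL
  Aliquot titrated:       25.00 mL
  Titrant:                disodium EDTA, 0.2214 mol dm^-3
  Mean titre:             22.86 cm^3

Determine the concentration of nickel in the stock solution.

1.002 mol/L

Ni^2+ + EDTA^4- → [Ni(EDTA)]^2-
n(EDTA) = 0.02286 × 0.2214 = 5.061 × 10^-3 mol
n(Ni2+) in the aliquot = 5.061 × 10^-3 mol (1:1 ratio)
[Ni2+]_dilute = 5.061 × 10^-3 / 0.02500 = 0.2024 mol/L
Dilution factor = 100.0 / 20.21 = 4.948
[Ni2+]_stock = 0.2024 × 4.948 = 1.002 mol/L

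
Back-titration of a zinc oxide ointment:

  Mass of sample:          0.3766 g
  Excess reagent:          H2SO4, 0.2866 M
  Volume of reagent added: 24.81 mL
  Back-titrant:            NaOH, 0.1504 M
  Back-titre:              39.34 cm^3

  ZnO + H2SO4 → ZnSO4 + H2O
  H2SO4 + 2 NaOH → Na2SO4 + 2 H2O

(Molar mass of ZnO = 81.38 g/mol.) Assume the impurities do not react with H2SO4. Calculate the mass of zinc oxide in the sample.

n(H2SO4) added = 0.02481 × 0.2866 = 7.111 × 10^-3 mol
n(NaOH) used in back-titration = 0.03934 × 0.1504 = 5.917 × 10^-3 mol
From the 1:2 ratio, n(H2SO4) left over = 1/2 × 5.917 × 10^-3 = 2.958 × 10^-3 mol
n(H2SO4) consumed by analyte = 7.111 × 10^-3 − 2.958 × 10^-3 = 4.152 × 10^-3 mol
n(ZnO) = 4.152 × 10^-3 mol (1:1 ratio)
mass of ZnO = 4.152 × 10^-3 × 81.38 = 0.3379 g

0.3379 g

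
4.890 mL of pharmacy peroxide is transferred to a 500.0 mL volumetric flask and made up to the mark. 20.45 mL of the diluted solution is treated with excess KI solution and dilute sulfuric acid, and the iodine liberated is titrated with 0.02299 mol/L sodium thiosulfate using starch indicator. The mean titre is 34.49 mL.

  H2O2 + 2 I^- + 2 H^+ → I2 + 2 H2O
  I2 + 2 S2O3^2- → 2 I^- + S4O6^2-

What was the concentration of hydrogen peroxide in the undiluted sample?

1.982 mol/L

n(S2O3^2-) = 0.03449 × 0.02299 = 7.929 × 10^-4 mol
n(I2) = n(S2O3^2-)/2 = 3.965 × 10^-4 mol
n(H2O2) in the aliquot = 3.965 × 10^-4 mol (1:1 ratio)
[H2O2]_dilute = 3.965 × 10^-4 / 0.02045 = 0.01939 mol/L
[H2O2]_original = 0.01939 × 500.0/4.890 = 1.982 mol/L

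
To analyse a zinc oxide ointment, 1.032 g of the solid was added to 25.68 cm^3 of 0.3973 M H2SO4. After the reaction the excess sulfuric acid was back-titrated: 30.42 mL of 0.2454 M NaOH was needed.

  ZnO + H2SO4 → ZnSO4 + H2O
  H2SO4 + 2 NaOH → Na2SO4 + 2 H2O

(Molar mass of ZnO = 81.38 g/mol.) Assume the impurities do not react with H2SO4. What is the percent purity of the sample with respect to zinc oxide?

51.02 %

n(H2SO4) added = 0.02568 × 0.3973 = 0.01020 mol
n(NaOH) used in back-titration = 0.03042 × 0.2454 = 7.465 × 10^-3 mol
From the 1:2 ratio, n(H2SO4) left over = 1/2 × 7.465 × 10^-3 = 3.733 × 10^-3 mol
n(H2SO4) consumed by analyte = 0.01020 − 3.733 × 10^-3 = 6.470 × 10^-3 mol
n(ZnO) = 6.470 × 10^-3 mol (1:1 ratio)
mass of ZnO = 6.470 × 10^-3 × 81.38 = 0.5265 g
% ZnO = 0.5265 / 1.032 × 100 = 51.02 %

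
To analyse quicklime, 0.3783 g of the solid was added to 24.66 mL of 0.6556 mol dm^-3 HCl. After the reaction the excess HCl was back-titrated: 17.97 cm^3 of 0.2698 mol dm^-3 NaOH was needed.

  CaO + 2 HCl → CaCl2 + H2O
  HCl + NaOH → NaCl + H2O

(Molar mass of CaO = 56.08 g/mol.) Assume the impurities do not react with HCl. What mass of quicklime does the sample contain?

0.3174 g

n(HCl) added = 0.02466 × 0.6556 = 0.01617 mol
n(NaOH) used in back-titration = 0.01797 × 0.2698 = 4.848 × 10^-3 mol
n(HCl) left over = 4.848 × 10^-3 mol (1:1 ratio)
n(HCl) consumed by analyte = 0.01617 − 4.848 × 10^-3 = 0.01132 mol
From the 1:2 ratio, n(CaO) = 1/2 × 0.01132 = 5.659 × 10^-3 mol
mass of CaO = 5.659 × 10^-3 × 56.08 = 0.3174 g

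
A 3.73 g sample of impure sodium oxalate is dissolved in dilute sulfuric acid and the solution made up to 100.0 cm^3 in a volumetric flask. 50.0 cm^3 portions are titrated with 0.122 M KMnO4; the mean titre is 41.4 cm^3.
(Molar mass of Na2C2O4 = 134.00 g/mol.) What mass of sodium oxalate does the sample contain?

3.38 g

2 MnO4^- + 5 C2O4^2- + 16 H^+ → 2 Mn^2+ + 10 CO2 + 8 H2O
n(KMnO4) per titration = 0.0414 × 0.122 = 5.05 × 10^-3 mol
From the 5:2 ratio, n(Na2C2O4) in each aliquot = 5/2 × 5.05 × 10^-3 = 0.0126 mol
n(Na2C2O4) in the whole flask = 0.0126 × 100.0/50.0 = 0.0253 mol
mass of Na2C2O4 = 0.0253 × 134.00 = 3.38 g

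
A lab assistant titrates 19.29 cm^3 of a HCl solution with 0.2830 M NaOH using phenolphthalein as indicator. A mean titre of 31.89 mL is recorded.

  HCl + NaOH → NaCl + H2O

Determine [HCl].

0.4679 M

n(NaOH) = 0.03189 L × 0.2830 mol/L = 9.025 × 10^-3 mol
n(HCl) = 9.025 × 10^-3 mol (1:1 mole ratio)
[HCl] = 9.025 × 10^-3 mol / 0.01929 L = 0.4679 mol/L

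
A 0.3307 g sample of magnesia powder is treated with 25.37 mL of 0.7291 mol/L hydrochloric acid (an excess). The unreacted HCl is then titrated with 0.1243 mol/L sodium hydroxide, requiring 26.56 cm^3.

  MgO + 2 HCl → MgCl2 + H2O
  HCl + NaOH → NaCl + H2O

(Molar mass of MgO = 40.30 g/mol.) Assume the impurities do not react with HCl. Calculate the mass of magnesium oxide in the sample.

n(HCl) added = 0.02537 × 0.7291 = 0.01850 mol
n(NaOH) used in back-titration = 0.02656 × 0.1243 = 3.301 × 10^-3 mol
n(HCl) left over = 3.301 × 10^-3 mol (1:1 ratio)
n(HCl) consumed by analyte = 0.01850 − 3.301 × 10^-3 = 0.01520 mol
From the 1:2 ratio, n(MgO) = 1/2 × 0.01520 = 7.598 × 10^-3 mol
mass of MgO = 7.598 × 10^-3 × 40.30 = 0.3062 g

0.3062 g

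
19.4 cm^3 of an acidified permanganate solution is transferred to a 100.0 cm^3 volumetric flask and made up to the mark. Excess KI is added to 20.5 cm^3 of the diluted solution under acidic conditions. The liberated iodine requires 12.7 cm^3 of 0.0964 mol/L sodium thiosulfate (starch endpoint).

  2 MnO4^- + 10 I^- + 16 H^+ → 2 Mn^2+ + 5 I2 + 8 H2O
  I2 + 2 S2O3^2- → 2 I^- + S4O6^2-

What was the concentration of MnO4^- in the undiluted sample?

n(S2O3^2-) = 0.0127 × 0.0964 = 1.22 × 10^-3 mol
n(I2) = n(S2O3^2-)/2 = 6.12 × 10^-4 mol
From the 2:5 ratio, n(MnO4^-) in the aliquot = 2/5 × 6.12 × 10^-4 = 2.45 × 10^-4 mol
[MnO4^-]_dilute = 2.45 × 10^-4 / 0.0205 = 0.0119 mol/L
[MnO4^-]_original = 0.0119 × 100.0/19.4 = 0.0616 mol/L

0.0616 mol/L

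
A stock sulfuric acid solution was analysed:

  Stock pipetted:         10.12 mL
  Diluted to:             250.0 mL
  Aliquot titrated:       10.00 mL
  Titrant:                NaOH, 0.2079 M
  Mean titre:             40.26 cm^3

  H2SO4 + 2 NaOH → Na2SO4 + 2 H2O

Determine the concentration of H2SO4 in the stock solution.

10.34 M

n(NaOH) = 0.04026 × 0.2079 = 8.370 × 10^-3 mol
From the 1:2 ratio, n(H2SO4) in the aliquot = 1/2 × 8.370 × 10^-3 = 4.185 × 10^-3 mol
[H2SO4]_dilute = 4.185 × 10^-3 / 0.01000 = 0.4185 mol/L
Dilution factor = 250.0 / 10.12 = 24.70
[H2SO4]_stock = 0.4185 × 24.70 = 10.34 mol/L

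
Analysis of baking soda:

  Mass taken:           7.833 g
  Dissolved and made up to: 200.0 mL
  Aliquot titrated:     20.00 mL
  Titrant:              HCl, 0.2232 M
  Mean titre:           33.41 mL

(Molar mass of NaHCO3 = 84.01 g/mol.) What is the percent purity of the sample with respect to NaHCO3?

79.98 %

NaHCO3 + HCl → NaCl + H2O + CO2
n(HCl) per titration = 0.03341 × 0.2232 = 7.457 × 10^-3 mol
n(NaHCO3) in each aliquot = 7.457 × 10^-3 mol (1:1 ratio)
n(NaHCO3) in the whole flask = 7.457 × 10^-3 × 200.0/20.00 = 0.07457 mol
mass of NaHCO3 = 0.07457 × 84.01 = 6.265 g
% NaHCO3 = 6.265 / 7.833 × 100 = 79.98 %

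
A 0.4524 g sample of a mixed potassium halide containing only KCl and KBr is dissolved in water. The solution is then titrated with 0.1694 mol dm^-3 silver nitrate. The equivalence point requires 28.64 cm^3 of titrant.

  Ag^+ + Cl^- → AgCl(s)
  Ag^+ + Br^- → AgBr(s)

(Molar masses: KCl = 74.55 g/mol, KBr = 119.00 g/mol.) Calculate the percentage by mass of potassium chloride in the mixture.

46.32 %

n(AgNO3) = 0.02864 × 0.1694 = 4.852 × 10^-3 mol
Let x = n(KCl), y = n(KBr).
Titrant: 1x + 1y = 4.852 × 10^-3;  mass: 74.55x + 119.00y = 0.4524
Solving, x = 2.811 × 10^-3 mol, y = 2.041 × 10^-3 mol
mass of KCl = 2.811 × 10^-3 × 74.55 = 0.2095 g
% KCl = 0.2095 / 0.4524 × 100 = 46.32 %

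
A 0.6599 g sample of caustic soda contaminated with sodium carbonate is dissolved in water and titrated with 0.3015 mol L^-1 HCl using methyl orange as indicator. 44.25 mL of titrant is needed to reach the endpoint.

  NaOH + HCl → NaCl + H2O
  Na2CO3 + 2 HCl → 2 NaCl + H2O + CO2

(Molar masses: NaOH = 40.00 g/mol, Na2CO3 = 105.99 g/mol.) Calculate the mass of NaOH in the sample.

0.1451 g

n(HCl) = 0.04425 × 0.3015 = 0.01334 mol
Let x = n(NaOH), y = n(Na2CO3).
Titrant: 1x + 2y = 0.01334;  mass: 40.00x + 105.99y = 0.6599
Solving, x = 3.626 × 10^-3 mol, y = 4.857 × 10^-3 mol
mass of NaOH = 3.626 × 10^-3 × 40.00 = 0.1451 g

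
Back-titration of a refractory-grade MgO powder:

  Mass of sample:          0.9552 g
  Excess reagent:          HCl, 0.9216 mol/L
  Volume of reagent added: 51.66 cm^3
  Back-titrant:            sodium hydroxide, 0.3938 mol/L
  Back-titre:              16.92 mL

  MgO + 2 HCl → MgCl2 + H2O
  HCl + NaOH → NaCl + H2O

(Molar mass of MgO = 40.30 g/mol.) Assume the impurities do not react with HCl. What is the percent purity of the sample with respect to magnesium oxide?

n(HCl) added = 0.05166 × 0.9216 = 0.04761 mol
n(NaOH) used in back-titration = 0.01692 × 0.3938 = 6.663 × 10^-3 mol
n(HCl) left over = 6.663 × 10^-3 mol (1:1 ratio)
n(HCl) consumed by analyte = 0.04761 − 6.663 × 10^-3 = 0.04095 mol
From the 1:2 ratio, n(MgO) = 1/2 × 0.04095 = 0.02047 mol
mass of MgO = 0.02047 × 40.30 = 0.8251 g
% MgO = 0.8251 / 0.9552 × 100 = 86.38 %

86.38 %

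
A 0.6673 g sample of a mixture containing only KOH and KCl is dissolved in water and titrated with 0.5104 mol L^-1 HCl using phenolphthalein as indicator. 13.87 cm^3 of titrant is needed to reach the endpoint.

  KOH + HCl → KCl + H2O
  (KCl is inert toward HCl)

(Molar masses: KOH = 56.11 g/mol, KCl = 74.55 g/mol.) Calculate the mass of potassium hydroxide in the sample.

n(HCl) = 0.01387 × 0.5104 = 7.079 × 10^-3 mol
Let x = n(KOH), y = n(KCl).
Titrant: 1x = 7.079 × 10^-3;  mass: 56.11x + 74.55y = 0.6673
Solving, x = 7.079 × 10^-3 mol, y = 3.623 × 10^-3 mol
mass of KOH = 7.079 × 10^-3 × 56.11 = 0.3972 g

0.3972 g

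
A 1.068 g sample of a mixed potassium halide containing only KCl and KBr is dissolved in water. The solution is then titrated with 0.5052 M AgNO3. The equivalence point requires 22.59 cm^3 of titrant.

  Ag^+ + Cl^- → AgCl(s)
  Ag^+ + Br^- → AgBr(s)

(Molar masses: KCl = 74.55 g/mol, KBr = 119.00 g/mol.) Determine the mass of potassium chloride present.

n(AgNO3) = 0.02259 × 0.5052 = 0.01141 mol
Let x = n(KCl), y = n(KBr).
Titrant: 1x + 1y = 0.01141;  mass: 74.55x + 119.00y = 1.068
Solving, x = 6.526 × 10^-3 mol, y = 4.886 × 10^-3 mol
mass of KCl = 6.526 × 10^-3 × 74.55 = 0.4865 g

0.4865 g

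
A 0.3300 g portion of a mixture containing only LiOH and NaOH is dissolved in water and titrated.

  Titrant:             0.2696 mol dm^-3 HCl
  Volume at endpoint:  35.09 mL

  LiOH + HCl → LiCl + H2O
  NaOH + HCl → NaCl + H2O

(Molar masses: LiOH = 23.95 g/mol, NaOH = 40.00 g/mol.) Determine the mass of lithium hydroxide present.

0.07224 g

n(HCl) = 0.03509 × 0.2696 = 9.460 × 10^-3 mol
Let x = n(LiOH), y = n(NaOH).
Titrant: 1x + 1y = 9.460 × 10^-3;  mass: 23.95x + 40.00y = 0.3300
Solving, x = 3.016 × 10^-3 mol, y = 6.444 × 10^-3 mol
mass of LiOH = 3.016 × 10^-3 × 23.95 = 0.07224 g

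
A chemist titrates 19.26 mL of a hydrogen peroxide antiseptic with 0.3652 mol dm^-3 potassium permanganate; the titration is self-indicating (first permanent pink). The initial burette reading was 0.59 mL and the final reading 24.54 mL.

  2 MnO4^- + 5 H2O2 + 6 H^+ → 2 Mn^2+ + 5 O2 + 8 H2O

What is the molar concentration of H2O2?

1.135 mol/L

n(KMnO4) = 0.02395 L × 0.3652 mol/L = 8.747 × 10^-3 mol
From the 5:2 mole ratio, n(H2O2) = 5/2 × 8.747 × 10^-3 = 0.02187 mol
[H2O2] = 0.02187 mol / 0.01926 L = 1.135 mol/L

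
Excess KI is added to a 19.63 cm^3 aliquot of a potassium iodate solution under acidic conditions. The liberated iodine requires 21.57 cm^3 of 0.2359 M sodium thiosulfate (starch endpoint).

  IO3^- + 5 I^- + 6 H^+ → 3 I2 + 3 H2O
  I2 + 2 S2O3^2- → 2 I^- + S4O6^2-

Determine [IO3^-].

n(S2O3^2-) = 0.02157 × 0.2359 = 5.088 × 10^-3 mol
n(I2) = n(S2O3^2-)/2 = 2.544 × 10^-3 mol
From the 1:3 ratio, n(IO3^-) in the aliquot = 1/3 × 2.544 × 10^-3 = 8.481 × 10^-4 mol
[IO3^-] = 8.481 × 10^-4 / 0.01963 = 0.04320 mol/L

0.04320 M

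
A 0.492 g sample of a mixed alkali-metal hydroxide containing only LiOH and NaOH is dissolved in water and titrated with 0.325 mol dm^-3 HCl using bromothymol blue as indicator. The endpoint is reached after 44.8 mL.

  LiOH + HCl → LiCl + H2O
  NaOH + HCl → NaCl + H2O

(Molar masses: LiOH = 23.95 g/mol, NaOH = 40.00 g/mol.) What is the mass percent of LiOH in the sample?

n(HCl) = 0.0448 × 0.325 = 0.0146 mol
Let x = n(LiOH), y = n(NaOH).
Titrant: 1x + 1y = 0.0146;  mass: 23.95x + 40.00y = 0.492
Solving, x = 5.63 × 10^-3 mol, y = 8.93 × 10^-3 mol
mass of LiOH = 5.63 × 10^-3 × 23.95 = 0.135 g
% LiOH = 0.135 / 0.492 × 100 = 27.4 %

27.4 %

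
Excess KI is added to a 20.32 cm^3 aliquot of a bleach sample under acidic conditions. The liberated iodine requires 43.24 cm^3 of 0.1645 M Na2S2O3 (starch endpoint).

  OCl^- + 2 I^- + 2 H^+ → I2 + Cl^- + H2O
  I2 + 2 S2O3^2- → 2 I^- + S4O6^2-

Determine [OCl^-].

0.1750 M

n(S2O3^2-) = 0.04324 × 0.1645 = 7.113 × 10^-3 mol
n(I2) = n(S2O3^2-)/2 = 3.556 × 10^-3 mol
n(OCl^-) in the aliquot = 3.556 × 10^-3 mol (1:1 ratio)
[OCl^-] = 3.556 × 10^-3 / 0.02032 = 0.1750 mol/L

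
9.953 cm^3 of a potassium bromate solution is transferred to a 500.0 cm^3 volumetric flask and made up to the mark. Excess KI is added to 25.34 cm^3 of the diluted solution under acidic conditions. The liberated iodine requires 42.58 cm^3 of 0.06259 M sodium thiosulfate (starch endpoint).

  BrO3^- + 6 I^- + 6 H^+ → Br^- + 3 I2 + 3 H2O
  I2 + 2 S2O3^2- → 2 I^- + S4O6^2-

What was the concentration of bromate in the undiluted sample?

0.8806 M

n(S2O3^2-) = 0.04258 × 0.06259 = 2.665 × 10^-3 mol
n(I2) = n(S2O3^2-)/2 = 1.333 × 10^-3 mol
From the 1:3 ratio, n(BrO3^-) in the aliquot = 1/3 × 1.333 × 10^-3 = 4.442 × 10^-4 mol
[BrO3^-]_dilute = 4.442 × 10^-4 / 0.02534 = 0.01753 mol/L
[BrO3^-]_original = 0.01753 × 500.0/9.953 = 0.8806 mol/L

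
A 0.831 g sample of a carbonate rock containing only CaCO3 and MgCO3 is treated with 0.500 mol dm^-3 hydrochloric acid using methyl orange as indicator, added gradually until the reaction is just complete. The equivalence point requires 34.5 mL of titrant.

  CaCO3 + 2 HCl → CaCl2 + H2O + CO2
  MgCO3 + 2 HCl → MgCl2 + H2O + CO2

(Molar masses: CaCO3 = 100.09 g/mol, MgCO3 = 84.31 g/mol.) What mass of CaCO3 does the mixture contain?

0.659 g

n(HCl) = 0.0345 × 0.500 = 0.0173 mol
Let x = n(CaCO3), y = n(MgCO3).
Titrant: 2x + 2y = 0.0173;  mass: 100.09x + 84.31y = 0.831
Solving, x = 6.58 × 10^-3 mol, y = 2.05 × 10^-3 mol
mass of CaCO3 = 6.58 × 10^-3 × 100.09 = 0.659 g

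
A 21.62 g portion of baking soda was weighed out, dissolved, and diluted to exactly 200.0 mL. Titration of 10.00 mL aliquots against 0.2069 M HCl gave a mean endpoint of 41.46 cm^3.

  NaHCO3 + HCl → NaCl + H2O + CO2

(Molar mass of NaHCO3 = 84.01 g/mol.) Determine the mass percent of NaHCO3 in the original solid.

66.66 %

n(HCl) per titration = 0.04146 × 0.2069 = 8.578 × 10^-3 mol
n(NaHCO3) in each aliquot = 8.578 × 10^-3 mol (1:1 ratio)
n(NaHCO3) in the whole flask = 8.578 × 10^-3 × 200.0/10.00 = 0.1716 mol
mass of NaHCO3 = 0.1716 × 84.01 = 14.41 g
% NaHCO3 = 14.41 / 21.62 × 100 = 66.66 %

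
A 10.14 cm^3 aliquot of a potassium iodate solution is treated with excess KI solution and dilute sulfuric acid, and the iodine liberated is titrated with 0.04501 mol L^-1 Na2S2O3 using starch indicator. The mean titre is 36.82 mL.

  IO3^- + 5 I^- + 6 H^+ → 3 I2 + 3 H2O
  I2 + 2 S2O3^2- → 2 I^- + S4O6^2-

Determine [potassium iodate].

n(S2O3^2-) = 0.03682 × 0.04501 = 1.657 × 10^-3 mol
n(I2) = n(S2O3^2-)/2 = 8.286 × 10^-4 mol
From the 1:3 ratio, n(IO3^-) in the aliquot = 1/3 × 8.286 × 10^-4 = 2.762 × 10^-4 mol
[IO3^-] = 2.762 × 10^-4 / 0.01014 = 0.02724 mol/L

0.02724 mol/L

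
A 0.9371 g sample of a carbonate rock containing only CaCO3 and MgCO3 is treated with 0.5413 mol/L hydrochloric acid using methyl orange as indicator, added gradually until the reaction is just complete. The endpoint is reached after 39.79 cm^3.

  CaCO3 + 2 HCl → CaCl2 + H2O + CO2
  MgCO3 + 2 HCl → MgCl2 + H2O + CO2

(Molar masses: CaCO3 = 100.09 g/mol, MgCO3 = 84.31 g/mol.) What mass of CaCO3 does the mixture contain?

n(HCl) = 0.03979 × 0.5413 = 0.02154 mol
Let x = n(CaCO3), y = n(MgCO3).
Titrant: 2x + 2y = 0.02154;  mass: 100.09x + 84.31y = 0.9371
Solving, x = 1.847 × 10^-3 mol, y = 8.922 × 10^-3 mol
mass of CaCO3 = 1.847 × 10^-3 × 100.09 = 0.1849 g

0.1849 g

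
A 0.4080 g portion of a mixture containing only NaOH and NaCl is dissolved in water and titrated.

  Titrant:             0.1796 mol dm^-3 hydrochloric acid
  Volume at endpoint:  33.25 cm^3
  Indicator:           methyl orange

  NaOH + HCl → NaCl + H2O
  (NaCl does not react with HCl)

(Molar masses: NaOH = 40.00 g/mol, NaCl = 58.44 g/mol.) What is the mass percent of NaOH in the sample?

n(HCl) = 0.03325 × 0.1796 = 5.972 × 10^-3 mol
Let x = n(NaOH), y = n(NaCl).
Titrant: 1x = 5.972 × 10^-3;  mass: 40.00x + 58.44y = 0.4080
Solving, x = 5.972 × 10^-3 mol, y = 2.894 × 10^-3 mol
mass of NaOH = 5.972 × 10^-3 × 40.00 = 0.2389 g
% NaOH = 0.2389 / 0.4080 × 100 = 58.55 %

58.55 %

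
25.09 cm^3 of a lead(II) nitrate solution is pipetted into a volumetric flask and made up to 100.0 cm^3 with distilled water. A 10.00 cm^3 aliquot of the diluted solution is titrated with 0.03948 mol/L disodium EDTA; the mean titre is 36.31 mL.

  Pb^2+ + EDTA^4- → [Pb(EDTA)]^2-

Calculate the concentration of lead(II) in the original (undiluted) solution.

n(EDTA) = 0.03631 × 0.03948 = 1.434 × 10^-3 mol
n(Pb2+) in the aliquot = 1.434 × 10^-3 mol (1:1 ratio)
[Pb2+]_dilute = 1.434 × 10^-3 / 0.01000 = 0.1434 mol/L
Dilution factor = 100.0 / 25.09 = 3.986
[Pb2+]_stock = 0.1434 × 3.986 = 0.5714 mol/L

0.5714 mol/L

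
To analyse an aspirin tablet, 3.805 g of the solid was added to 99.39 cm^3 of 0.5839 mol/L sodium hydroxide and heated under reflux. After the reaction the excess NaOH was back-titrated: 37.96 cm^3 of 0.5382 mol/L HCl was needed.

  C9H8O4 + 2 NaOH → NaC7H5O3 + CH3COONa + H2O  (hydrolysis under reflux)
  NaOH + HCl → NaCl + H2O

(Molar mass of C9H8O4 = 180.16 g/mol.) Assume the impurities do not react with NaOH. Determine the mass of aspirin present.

n(NaOH) added = 0.09939 × 0.5839 = 0.05803 mol
n(HCl) used in back-titration = 0.03796 × 0.5382 = 0.02043 mol
n(NaOH) left over = 0.02043 mol (1:1 ratio)
n(NaOH) consumed by analyte = 0.05803 − 0.02043 = 0.03760 mol
From the 1:2 ratio, n(C9H8O4) = 1/2 × 0.03760 = 0.01880 mol
mass of C9H8O4 = 0.01880 × 180.16 = 3.387 g

3.387 g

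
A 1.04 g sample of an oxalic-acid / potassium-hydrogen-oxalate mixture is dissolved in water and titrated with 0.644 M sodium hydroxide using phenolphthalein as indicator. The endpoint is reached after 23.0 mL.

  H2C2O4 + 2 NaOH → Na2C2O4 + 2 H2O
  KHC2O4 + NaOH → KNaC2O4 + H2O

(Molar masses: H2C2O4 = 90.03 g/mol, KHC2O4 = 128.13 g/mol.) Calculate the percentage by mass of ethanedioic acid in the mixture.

44.7 %

n(NaOH) = 0.0230 × 0.644 = 0.0148 mol
Let x = n(H2C2O4), y = n(KHC2O4).
Titrant: 2x + 1y = 0.0148;  mass: 90.03x + 128.13y = 1.04
Solving, x = 5.16 × 10^-3 mol, y = 4.49 × 10^-3 mol
mass of H2C2O4 = 5.16 × 10^-3 × 90.03 = 0.465 g
% H2C2O4 = 0.465 / 1.04 × 100 = 44.7 %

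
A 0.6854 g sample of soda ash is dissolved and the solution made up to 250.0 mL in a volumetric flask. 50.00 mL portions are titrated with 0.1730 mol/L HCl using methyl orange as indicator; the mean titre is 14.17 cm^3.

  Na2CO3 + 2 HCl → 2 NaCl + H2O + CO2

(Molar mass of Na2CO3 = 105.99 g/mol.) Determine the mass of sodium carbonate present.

0.6496 g

n(HCl) per titration = 0.01417 × 0.1730 = 2.451 × 10^-3 mol
From the 1:2 ratio, n(Na2CO3) in each aliquot = 1/2 × 2.451 × 10^-3 = 1.226 × 10^-3 mol
n(Na2CO3) in the whole flask = 1.226 × 10^-3 × 250.0/50.00 = 6.129 × 10^-3 mol
mass of Na2CO3 = 6.129 × 10^-3 × 105.99 = 0.6496 g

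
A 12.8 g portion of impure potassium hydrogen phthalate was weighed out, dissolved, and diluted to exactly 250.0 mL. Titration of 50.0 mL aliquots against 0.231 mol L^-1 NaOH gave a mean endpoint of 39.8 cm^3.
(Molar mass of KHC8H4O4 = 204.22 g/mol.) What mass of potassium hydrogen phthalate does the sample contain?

9.39 g

KHC8H4O4 + NaOH → KNaC8H4O4 + H2O
n(NaOH) per titration = 0.0398 × 0.231 = 9.19 × 10^-3 mol
n(KHC8H4O4) in each aliquot = 9.19 × 10^-3 mol (1:1 ratio)
n(KHC8H4O4) in the whole flask = 9.19 × 10^-3 × 250.0/50.0 = 0.0460 mol
mass of KHC8H4O4 = 0.0460 × 204.22 = 9.39 g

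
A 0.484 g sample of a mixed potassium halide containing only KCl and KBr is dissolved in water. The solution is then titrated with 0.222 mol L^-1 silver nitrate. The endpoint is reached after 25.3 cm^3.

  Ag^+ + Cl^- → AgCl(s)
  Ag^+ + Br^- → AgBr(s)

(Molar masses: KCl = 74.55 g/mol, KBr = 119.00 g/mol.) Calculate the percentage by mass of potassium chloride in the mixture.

63.9 %

n(AgNO3) = 0.0253 × 0.222 = 5.62 × 10^-3 mol
Let x = n(KCl), y = n(KBr).
Titrant: 1x + 1y = 5.62 × 10^-3;  mass: 74.55x + 119.00y = 0.484
Solving, x = 4.15 × 10^-3 mol, y = 1.47 × 10^-3 mol
mass of KCl = 4.15 × 10^-3 × 74.55 = 0.309 g
% KCl = 0.309 / 0.484 × 100 = 63.9 %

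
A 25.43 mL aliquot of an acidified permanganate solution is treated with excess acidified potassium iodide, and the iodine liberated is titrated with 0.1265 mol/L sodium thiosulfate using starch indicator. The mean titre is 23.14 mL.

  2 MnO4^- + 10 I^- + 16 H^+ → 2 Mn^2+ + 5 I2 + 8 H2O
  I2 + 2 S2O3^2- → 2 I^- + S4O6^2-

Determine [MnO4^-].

n(S2O3^2-) = 0.02314 × 0.1265 = 2.927 × 10^-3 mol
n(I2) = n(S2O3^2-)/2 = 1.464 × 10^-3 mol
From the 2:5 ratio, n(MnO4^-) in the aliquot = 2/5 × 1.464 × 10^-3 = 5.854 × 10^-4 mol
[MnO4^-] = 5.854 × 10^-4 / 0.02543 = 0.02302 mol/L

0.02302 mol/L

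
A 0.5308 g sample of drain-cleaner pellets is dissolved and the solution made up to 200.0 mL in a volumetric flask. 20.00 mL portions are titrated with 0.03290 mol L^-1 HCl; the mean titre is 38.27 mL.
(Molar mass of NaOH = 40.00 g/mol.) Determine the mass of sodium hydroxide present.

NaOH + HCl → NaCl + H2O
n(HCl) per titration = 0.03827 × 0.03290 = 1.259 × 10^-3 mol
n(NaOH) in each aliquot = 1.259 × 10^-3 mol (1:1 ratio)
n(NaOH) in the whole flask = 1.259 × 10^-3 × 200.0/20.00 = 0.01259 mol
mass of NaOH = 0.01259 × 40.00 = 0.5036 g

0.5036 g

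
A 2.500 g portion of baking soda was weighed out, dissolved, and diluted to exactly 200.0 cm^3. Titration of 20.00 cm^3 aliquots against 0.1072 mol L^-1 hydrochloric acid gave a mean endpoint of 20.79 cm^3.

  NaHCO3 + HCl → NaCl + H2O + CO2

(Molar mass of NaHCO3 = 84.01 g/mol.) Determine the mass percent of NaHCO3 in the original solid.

74.89 %

n(HCl) per titration = 0.02079 × 0.1072 = 2.229 × 10^-3 mol
n(NaHCO3) in each aliquot = 2.229 × 10^-3 mol (1:1 ratio)
n(NaHCO3) in the whole flask = 2.229 × 10^-3 × 200.0/20.00 = 0.02229 mol
mass of NaHCO3 = 0.02229 × 84.01 = 1.872 g
% NaHCO3 = 1.872 / 2.500 × 100 = 74.89 %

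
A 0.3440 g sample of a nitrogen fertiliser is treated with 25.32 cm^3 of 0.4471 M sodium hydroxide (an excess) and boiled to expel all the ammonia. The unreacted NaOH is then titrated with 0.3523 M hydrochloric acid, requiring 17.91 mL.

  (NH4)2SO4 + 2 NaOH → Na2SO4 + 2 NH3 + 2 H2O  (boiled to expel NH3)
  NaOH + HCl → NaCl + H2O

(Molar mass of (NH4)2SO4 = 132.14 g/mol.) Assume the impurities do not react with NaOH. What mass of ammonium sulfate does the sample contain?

0.3311 g

n(NaOH) added = 0.02532 × 0.4471 = 0.01132 mol
n(HCl) used in back-titration = 0.01791 × 0.3523 = 6.310 × 10^-3 mol
n(NaOH) left over = 6.310 × 10^-3 mol (1:1 ratio)
n(NaOH) consumed by analyte = 0.01132 − 6.310 × 10^-3 = 5.011 × 10^-3 mol
From the 1:2 ratio, n((NH4)2SO4) = 1/2 × 5.011 × 10^-3 = 2.505 × 10^-3 mol
mass of (NH4)2SO4 = 2.505 × 10^-3 × 132.14 = 0.3311 g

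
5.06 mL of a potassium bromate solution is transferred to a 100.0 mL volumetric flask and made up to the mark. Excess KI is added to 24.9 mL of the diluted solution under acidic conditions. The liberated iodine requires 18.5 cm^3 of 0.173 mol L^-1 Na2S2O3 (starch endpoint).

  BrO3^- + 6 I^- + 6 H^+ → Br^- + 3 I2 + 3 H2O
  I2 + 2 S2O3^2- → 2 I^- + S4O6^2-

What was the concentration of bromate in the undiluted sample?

n(S2O3^2-) = 0.0185 × 0.173 = 3.20 × 10^-3 mol
n(I2) = n(S2O3^2-)/2 = 1.60 × 10^-3 mol
From the 1:3 ratio, n(BrO3^-) in the aliquot = 1/3 × 1.60 × 10^-3 = 5.33 × 10^-4 mol
[BrO3^-]_dilute = 5.33 × 10^-4 / 0.0249 = 0.0214 mol/L
[BrO3^-]_original = 0.0214 × 100.0/5.06 = 0.423 mol/L

0.423 mol/L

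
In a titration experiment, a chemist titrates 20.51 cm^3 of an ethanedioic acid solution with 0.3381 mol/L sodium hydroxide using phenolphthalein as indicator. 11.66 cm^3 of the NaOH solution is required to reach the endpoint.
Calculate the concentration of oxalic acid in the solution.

0.09611 mol/L

H2C2O4 + 2 NaOH → Na2C2O4 + 2 H2O
n(NaOH) = 0.01166 L × 0.3381 mol/L = 3.942 × 10^-3 mol
From the 1:2 mole ratio, n(H2C2O4) = 1/2 × 3.942 × 10^-3 = 1.971 × 10^-3 mol
[H2C2O4] = 1.971 × 10^-3 mol / 0.02051 L = 0.09611 mol/L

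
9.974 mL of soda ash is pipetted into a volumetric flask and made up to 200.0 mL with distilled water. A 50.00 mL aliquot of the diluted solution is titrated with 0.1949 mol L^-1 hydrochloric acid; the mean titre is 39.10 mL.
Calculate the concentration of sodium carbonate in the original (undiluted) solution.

1.528 mol/L

Na2CO3 + 2 HCl → 2 NaCl + H2O + CO2
n(HCl) = 0.03910 × 0.1949 = 7.621 × 10^-3 mol
From the 1:2 ratio, n(Na2CO3) in the aliquot = 1/2 × 7.621 × 10^-3 = 3.810 × 10^-3 mol
[Na2CO3]_dilute = 3.810 × 10^-3 / 0.05000 = 0.07621 mol/L
Dilution factor = 200.0 / 9.974 = 20.05
[Na2CO3]_stock = 0.07621 × 20.05 = 1.528 mol/L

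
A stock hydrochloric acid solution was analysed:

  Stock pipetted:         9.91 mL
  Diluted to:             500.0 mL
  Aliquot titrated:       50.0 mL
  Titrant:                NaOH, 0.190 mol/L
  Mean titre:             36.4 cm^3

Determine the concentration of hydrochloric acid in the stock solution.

6.98 mol/L

HCl + NaOH → NaCl + H2O
n(NaOH) = 0.0364 × 0.190 = 6.92 × 10^-3 mol
n(HCl) in the aliquot = 6.92 × 10^-3 mol (1:1 ratio)
[HCl]_dilute = 6.92 × 10^-3 / 0.0500 = 0.138 mol/L
Dilution factor = 500.0 / 9.91 = 50.45
[HCl]_stock = 0.138 × 50.45 = 6.98 mol/L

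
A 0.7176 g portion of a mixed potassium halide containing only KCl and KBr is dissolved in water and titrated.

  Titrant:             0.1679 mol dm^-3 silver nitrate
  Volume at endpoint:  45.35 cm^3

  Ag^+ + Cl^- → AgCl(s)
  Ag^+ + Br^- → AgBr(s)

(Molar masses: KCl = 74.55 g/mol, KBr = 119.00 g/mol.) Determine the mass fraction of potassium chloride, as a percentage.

44.06 %

n(AgNO3) = 0.04535 × 0.1679 = 7.614 × 10^-3 mol
Let x = n(KCl), y = n(KBr).
Titrant: 1x + 1y = 7.614 × 10^-3;  mass: 74.55x + 119.00y = 0.7176
Solving, x = 4.241 × 10^-3 mol, y = 3.374 × 10^-3 mol
mass of KCl = 4.241 × 10^-3 × 74.55 = 0.3161 g
% KCl = 0.3161 / 0.7176 × 100 = 44.06 %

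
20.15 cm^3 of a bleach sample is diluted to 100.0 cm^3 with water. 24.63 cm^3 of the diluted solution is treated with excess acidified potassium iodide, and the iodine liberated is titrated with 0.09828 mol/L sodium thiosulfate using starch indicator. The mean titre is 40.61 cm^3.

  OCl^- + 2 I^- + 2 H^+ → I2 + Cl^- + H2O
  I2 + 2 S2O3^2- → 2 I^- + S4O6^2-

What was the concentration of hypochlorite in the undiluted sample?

0.4021 mol/L

n(S2O3^2-) = 0.04061 × 0.09828 = 3.991 × 10^-3 mol
n(I2) = n(S2O3^2-)/2 = 1.996 × 10^-3 mol
n(OCl^-) in the aliquot = 1.996 × 10^-3 mol (1:1 ratio)
[OCl^-]_dilute = 1.996 × 10^-3 / 0.02463 = 0.08102 mol/L
[OCl^-]_original = 0.08102 × 100.0/20.15 = 0.4021 mol/L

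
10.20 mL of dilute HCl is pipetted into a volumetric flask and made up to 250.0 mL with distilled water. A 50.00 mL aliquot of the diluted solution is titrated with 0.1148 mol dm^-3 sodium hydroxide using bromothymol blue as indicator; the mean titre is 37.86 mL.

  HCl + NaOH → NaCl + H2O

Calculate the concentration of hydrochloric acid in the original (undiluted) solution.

2.131 mol/L

n(NaOH) = 0.03786 × 0.1148 = 4.346 × 10^-3 mol
n(HCl) in the aliquot = 4.346 × 10^-3 mol (1:1 ratio)
[HCl]_dilute = 4.346 × 10^-3 / 0.05000 = 0.08693 mol/L
Dilution factor = 250.0 / 10.20 = 24.51
[HCl]_stock = 0.08693 × 24.51 = 2.131 mol/L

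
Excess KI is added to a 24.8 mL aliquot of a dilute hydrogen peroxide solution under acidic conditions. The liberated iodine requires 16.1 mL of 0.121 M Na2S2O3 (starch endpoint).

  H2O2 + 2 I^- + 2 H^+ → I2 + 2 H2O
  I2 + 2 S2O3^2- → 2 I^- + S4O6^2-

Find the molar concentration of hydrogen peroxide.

0.0393 M

n(S2O3^2-) = 0.0161 × 0.121 = 1.95 × 10^-3 mol
n(I2) = n(S2O3^2-)/2 = 9.74 × 10^-4 mol
n(H2O2) in the aliquot = 9.74 × 10^-4 mol (1:1 ratio)
[H2O2] = 9.74 × 10^-4 / 0.0248 = 0.0393 mol/L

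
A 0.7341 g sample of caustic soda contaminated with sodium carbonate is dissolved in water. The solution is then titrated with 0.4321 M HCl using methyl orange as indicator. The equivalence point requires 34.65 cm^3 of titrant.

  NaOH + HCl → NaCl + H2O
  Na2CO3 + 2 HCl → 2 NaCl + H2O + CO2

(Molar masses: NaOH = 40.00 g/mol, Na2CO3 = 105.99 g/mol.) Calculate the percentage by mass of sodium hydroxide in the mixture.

n(HCl) = 0.03465 × 0.4321 = 0.01497 mol
Let x = n(NaOH), y = n(Na2CO3).
Titrant: 1x + 2y = 0.01497;  mass: 40.00x + 105.99y = 0.7341
Solving, x = 4.568 × 10^-3 mol, y = 5.202 × 10^-3 mol
mass of NaOH = 4.568 × 10^-3 × 40.00 = 0.1827 g
% NaOH = 0.1827 / 0.7341 × 100 = 24.89 %

24.89 %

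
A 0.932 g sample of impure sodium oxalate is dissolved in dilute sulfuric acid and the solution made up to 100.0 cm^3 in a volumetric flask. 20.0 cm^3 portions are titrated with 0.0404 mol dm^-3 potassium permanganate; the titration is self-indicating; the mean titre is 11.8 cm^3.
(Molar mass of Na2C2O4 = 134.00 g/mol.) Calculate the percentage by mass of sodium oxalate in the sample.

2 MnO4^- + 5 C2O4^2- + 16 H^+ → 2 Mn^2+ + 10 CO2 + 8 H2O
n(KMnO4) per titration = 0.0118 × 0.0404 = 4.77 × 10^-4 mol
From the 5:2 ratio, n(Na2C2O4) in each aliquot = 5/2 × 4.77 × 10^-4 = 1.19 × 10^-3 mol
n(Na2C2O4) in the whole flask = 1.19 × 10^-3 × 100.0/20.0 = 5.96 × 10^-3 mol
mass of Na2C2O4 = 5.96 × 10^-3 × 134.00 = 0.799 g
% Na2C2O4 = 0.799 / 0.932 × 100 = 85.7 %

85.7 %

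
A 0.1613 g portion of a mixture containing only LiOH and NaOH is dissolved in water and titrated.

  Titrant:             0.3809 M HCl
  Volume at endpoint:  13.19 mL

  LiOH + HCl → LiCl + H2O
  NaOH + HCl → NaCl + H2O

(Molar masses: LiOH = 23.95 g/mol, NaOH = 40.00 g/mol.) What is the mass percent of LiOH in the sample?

36.69 %

n(HCl) = 0.01319 × 0.3809 = 5.024 × 10^-3 mol
Let x = n(LiOH), y = n(NaOH).
Titrant: 1x + 1y = 5.024 × 10^-3;  mass: 23.95x + 40.00y = 0.1613
Solving, x = 2.471 × 10^-3 mol, y = 2.553 × 10^-3 mol
mass of LiOH = 2.471 × 10^-3 × 23.95 = 0.05919 g
% LiOH = 0.05919 / 0.1613 × 100 = 36.69 %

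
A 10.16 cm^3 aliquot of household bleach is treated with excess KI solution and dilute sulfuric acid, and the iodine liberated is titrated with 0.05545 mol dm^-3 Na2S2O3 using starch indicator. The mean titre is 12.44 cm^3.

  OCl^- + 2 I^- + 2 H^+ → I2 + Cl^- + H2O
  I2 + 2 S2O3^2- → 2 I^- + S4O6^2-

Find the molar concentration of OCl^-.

0.03395 mol/L

n(S2O3^2-) = 0.01244 × 0.05545 = 6.898 × 10^-4 mol
n(I2) = n(S2O3^2-)/2 = 3.449 × 10^-4 mol
n(OCl^-) in the aliquot = 3.449 × 10^-4 mol (1:1 ratio)
[OCl^-] = 3.449 × 10^-4 / 0.01016 = 0.03395 mol/L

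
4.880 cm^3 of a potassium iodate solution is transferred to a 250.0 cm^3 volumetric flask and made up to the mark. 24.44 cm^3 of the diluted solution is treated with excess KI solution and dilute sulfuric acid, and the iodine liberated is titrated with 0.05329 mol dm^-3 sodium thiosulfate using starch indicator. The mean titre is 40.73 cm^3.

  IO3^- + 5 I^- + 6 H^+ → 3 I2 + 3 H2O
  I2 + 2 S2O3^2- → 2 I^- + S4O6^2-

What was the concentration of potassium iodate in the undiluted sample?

0.7583 mol/L

n(S2O3^2-) = 0.04073 × 0.05329 = 2.171 × 10^-3 mol
n(I2) = n(S2O3^2-)/2 = 1.085 × 10^-3 mol
From the 1:3 ratio, n(IO3^-) in the aliquot = 1/3 × 1.085 × 10^-3 = 3.618 × 10^-4 mol
[IO3^-]_dilute = 3.618 × 10^-4 / 0.02444 = 0.01480 mol/L
[IO3^-]_original = 0.01480 × 250.0/4.880 = 0.7583 mol/L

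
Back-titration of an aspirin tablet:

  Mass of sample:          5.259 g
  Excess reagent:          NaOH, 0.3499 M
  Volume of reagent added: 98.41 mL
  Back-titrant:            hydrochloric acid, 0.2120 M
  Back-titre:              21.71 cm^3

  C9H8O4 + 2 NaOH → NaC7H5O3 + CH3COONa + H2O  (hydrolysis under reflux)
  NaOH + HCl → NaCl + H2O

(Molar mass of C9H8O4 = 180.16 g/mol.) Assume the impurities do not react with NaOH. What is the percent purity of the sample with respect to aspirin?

n(NaOH) added = 0.09841 × 0.3499 = 0.03443 mol
n(HCl) used in back-titration = 0.02171 × 0.2120 = 4.603 × 10^-3 mol
n(NaOH) left over = 4.603 × 10^-3 mol (1:1 ratio)
n(NaOH) consumed by analyte = 0.03443 − 4.603 × 10^-3 = 0.02983 mol
From the 1:2 ratio, n(C9H8O4) = 1/2 × 0.02983 = 0.01492 mol
mass of C9H8O4 = 0.01492 × 180.16 = 2.687 g
% C9H8O4 = 2.687 / 5.259 × 100 = 51.10 %

51.10 %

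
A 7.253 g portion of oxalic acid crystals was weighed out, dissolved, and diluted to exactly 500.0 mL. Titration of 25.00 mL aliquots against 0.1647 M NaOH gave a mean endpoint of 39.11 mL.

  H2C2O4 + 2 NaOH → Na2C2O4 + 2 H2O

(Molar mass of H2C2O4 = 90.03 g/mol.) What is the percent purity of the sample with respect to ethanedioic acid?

79.96 %

n(NaOH) per titration = 0.03911 × 0.1647 = 6.441 × 10^-3 mol
From the 1:2 ratio, n(H2C2O4) in each aliquot = 1/2 × 6.441 × 10^-3 = 3.221 × 10^-3 mol
n(H2C2O4) in the whole flask = 3.221 × 10^-3 × 500.0/25.00 = 0.06441 mol
mass of H2C2O4 = 0.06441 × 90.03 = 5.799 g
% H2C2O4 = 5.799 / 7.253 × 100 = 79.96 %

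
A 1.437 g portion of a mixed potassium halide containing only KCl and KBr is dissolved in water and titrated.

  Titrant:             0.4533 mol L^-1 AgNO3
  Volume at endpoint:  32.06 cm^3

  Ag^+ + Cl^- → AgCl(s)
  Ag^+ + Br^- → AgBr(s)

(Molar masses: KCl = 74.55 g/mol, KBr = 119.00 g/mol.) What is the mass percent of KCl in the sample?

n(AgNO3) = 0.03206 × 0.4533 = 0.01453 mol
Let x = n(KCl), y = n(KBr).
Titrant: 1x + 1y = 0.01453;  mass: 74.55x + 119.00y = 1.437
Solving, x = 6.578 × 10^-3 mol, y = 7.955 × 10^-3 mol
mass of KCl = 6.578 × 10^-3 × 74.55 = 0.4904 g
% KCl = 0.4904 / 1.437 × 100 = 34.13 %

34.13 %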